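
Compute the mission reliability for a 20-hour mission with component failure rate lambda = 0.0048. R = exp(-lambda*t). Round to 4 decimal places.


lambda = 0.0048
mission_time = 20
lambda * t = 0.0048 * 20 = 0.096
R = exp(-0.096)
R = 0.9085

0.9085


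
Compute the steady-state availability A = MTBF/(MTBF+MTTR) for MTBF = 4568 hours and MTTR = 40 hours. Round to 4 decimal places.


MTBF = 4568
MTTR = 40
MTBF + MTTR = 4608
A = 4568 / 4608
A = 0.9913

0.9913


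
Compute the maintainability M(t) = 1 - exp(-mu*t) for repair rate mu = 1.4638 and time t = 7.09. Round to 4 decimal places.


mu = 1.4638, t = 7.09
mu * t = 1.4638 * 7.09 = 10.3783
exp(-10.3783) = 0.0
M(t) = 1 - 0.0
M(t) = 1.0

1.0


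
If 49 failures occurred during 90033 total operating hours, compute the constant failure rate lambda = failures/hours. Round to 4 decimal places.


failures = 49
total_hours = 90033
lambda = 49 / 90033
lambda = 0.0005

0.0005


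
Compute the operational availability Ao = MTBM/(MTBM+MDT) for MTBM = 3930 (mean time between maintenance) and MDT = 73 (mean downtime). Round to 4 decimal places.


MTBM = 3930
MDT = 73
MTBM + MDT = 4003
Ao = 3930 / 4003
Ao = 0.9818

0.9818


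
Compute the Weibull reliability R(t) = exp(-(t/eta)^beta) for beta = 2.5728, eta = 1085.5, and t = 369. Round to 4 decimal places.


beta = 2.5728, eta = 1085.5, t = 369
t/eta = 369 / 1085.5 = 0.3399
(t/eta)^beta = 0.3399^2.5728 = 0.0623
R(t) = exp(-0.0623)
R(t) = 0.9396

0.9396


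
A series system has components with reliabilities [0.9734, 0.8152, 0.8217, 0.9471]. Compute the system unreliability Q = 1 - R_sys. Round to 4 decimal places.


Components: [0.9734, 0.8152, 0.8217, 0.9471]
After component 1: product = 0.9734
After component 2: product = 0.7935
After component 3: product = 0.652
After component 4: product = 0.6175
R_sys = 0.6175
Q = 1 - 0.6175 = 0.3825

0.3825


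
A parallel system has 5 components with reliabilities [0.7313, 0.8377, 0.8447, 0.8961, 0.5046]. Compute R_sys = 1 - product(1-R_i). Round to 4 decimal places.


Components: [0.7313, 0.8377, 0.8447, 0.8961, 0.5046]
(1 - 0.7313) = 0.2687, running product = 0.2687
(1 - 0.8377) = 0.1623, running product = 0.0436
(1 - 0.8447) = 0.1553, running product = 0.0068
(1 - 0.8961) = 0.1039, running product = 0.0007
(1 - 0.5046) = 0.4954, running product = 0.0003
Product of (1-R_i) = 0.0003
R_sys = 1 - 0.0003 = 0.9997

0.9997


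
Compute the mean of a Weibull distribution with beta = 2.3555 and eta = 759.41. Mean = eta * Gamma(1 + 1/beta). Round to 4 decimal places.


beta = 2.3555, eta = 759.41
1/beta = 0.4245
1 + 1/beta = 1.4245
Gamma(1.4245) = 0.8862
Mean = 759.41 * 0.8862
Mean = 672.989

672.989


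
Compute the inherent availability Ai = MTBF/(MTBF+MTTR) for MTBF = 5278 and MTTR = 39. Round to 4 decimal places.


MTBF = 5278
MTTR = 39
MTBF + MTTR = 5317
Ai = 5278 / 5317
Ai = 0.9927

0.9927


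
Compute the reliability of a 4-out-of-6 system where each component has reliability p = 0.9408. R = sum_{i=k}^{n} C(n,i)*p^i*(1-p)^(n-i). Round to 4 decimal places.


k = 4, n = 6, p = 0.9408
i=4: C(6,4)=15 * 0.9408^4 * 0.0592^2 = 0.0412
i=5: C(6,5)=6 * 0.9408^5 * 0.0592^1 = 0.2618
i=6: C(6,6)=1 * 0.9408^6 * 0.0592^0 = 0.6934
R = sum of terms = 0.9964

0.9964


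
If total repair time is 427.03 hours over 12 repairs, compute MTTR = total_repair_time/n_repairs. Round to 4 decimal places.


total_repair_time = 427.03
n_repairs = 12
MTTR = 427.03 / 12
MTTR = 35.5858

35.5858


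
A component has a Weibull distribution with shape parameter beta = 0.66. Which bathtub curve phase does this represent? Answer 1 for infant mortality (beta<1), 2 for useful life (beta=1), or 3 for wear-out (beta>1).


beta = 0.66
Compare beta to 1:
beta < 1 => infant mortality (phase 1)
beta = 1 => useful life (phase 2)
beta > 1 => wear-out (phase 3)
Since beta = 0.66, this is infant mortality (decreasing failure rate)
Phase = 1

1


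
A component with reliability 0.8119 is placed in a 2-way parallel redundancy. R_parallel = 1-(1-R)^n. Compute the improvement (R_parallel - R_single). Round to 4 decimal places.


R_single = 0.8119, n = 2
1 - R_single = 0.1881
(1 - R_single)^n = 0.1881^2 = 0.0354
R_parallel = 1 - 0.0354 = 0.9646
Improvement = 0.9646 - 0.8119
Improvement = 0.1527

0.1527


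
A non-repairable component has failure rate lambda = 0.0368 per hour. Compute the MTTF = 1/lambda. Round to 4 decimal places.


lambda = 0.0368
MTTF = 1 / 0.0368
MTTF = 27.1739

27.1739


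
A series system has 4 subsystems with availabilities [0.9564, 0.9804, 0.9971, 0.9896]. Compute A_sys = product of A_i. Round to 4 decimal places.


Subsystems: [0.9564, 0.9804, 0.9971, 0.9896]
After subsystem 1 (A=0.9564): product = 0.9564
After subsystem 2 (A=0.9804): product = 0.9377
After subsystem 3 (A=0.9971): product = 0.9349
After subsystem 4 (A=0.9896): product = 0.9252
A_sys = 0.9252

0.9252


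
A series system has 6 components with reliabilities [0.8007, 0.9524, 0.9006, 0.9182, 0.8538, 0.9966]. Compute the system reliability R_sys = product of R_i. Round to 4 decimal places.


Components: [0.8007, 0.9524, 0.9006, 0.9182, 0.8538, 0.9966]
After component 1 (R=0.8007): product = 0.8007
After component 2 (R=0.9524): product = 0.7626
After component 3 (R=0.9006): product = 0.6868
After component 4 (R=0.9182): product = 0.6306
After component 5 (R=0.8538): product = 0.5384
After component 6 (R=0.9966): product = 0.5366
R_sys = 0.5366

0.5366


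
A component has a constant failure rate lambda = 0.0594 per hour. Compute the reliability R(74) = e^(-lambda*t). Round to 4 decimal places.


lambda = 0.0594
t = 74
lambda * t = 4.3956
R(t) = e^(-4.3956)
R(t) = 0.0123

0.0123


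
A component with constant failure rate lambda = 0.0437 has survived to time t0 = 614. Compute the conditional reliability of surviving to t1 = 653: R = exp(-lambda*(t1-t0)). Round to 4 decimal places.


lambda = 0.0437
t0 = 614, t1 = 653
t1 - t0 = 39
lambda * (t1-t0) = 0.0437 * 39 = 1.7043
R = exp(-1.7043)
R = 0.1819

0.1819


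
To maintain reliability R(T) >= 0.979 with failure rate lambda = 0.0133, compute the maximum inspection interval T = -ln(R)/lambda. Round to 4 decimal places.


R_target = 0.979
lambda = 0.0133
-ln(0.979) = 0.0212
T = 0.0212 / 0.0133
T = 1.5958

1.5958


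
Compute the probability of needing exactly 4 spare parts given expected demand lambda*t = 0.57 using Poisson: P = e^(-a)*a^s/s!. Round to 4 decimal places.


a = 0.57, s = 4
e^(-a) = e^(-0.57) = 0.5655
a^s = 0.57^4 = 0.1056
s! = 24
P = 0.5655 * 0.1056 / 24
P = 0.0025

0.0025


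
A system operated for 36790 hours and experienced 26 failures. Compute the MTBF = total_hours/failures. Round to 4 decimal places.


total_hours = 36790
failures = 26
MTBF = 36790 / 26
MTBF = 1415.0

1415.0


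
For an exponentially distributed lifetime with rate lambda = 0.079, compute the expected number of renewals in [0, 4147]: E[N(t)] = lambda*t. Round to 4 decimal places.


lambda = 0.079
t = 4147
E[N(t)] = lambda * t
E[N(t)] = 0.079 * 4147
E[N(t)] = 327.613

327.613


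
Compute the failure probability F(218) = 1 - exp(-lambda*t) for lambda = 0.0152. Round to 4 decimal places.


lambda = 0.0152, t = 218
lambda * t = 3.3136
exp(-3.3136) = 0.0364
F(t) = 1 - 0.0364
F(t) = 0.9636

0.9636


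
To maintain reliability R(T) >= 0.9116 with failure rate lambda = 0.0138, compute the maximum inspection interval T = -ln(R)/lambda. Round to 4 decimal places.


R_target = 0.9116
lambda = 0.0138
-ln(0.9116) = 0.0926
T = 0.0926 / 0.0138
T = 6.7068

6.7068


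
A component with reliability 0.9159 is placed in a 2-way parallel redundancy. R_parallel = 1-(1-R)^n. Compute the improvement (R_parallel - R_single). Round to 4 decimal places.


R_single = 0.9159, n = 2
1 - R_single = 0.0841
(1 - R_single)^n = 0.0841^2 = 0.0071
R_parallel = 1 - 0.0071 = 0.9929
Improvement = 0.9929 - 0.9159
Improvement = 0.077

0.077


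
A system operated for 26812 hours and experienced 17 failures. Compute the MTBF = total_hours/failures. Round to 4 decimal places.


total_hours = 26812
failures = 17
MTBF = 26812 / 17
MTBF = 1577.1765

1577.1765


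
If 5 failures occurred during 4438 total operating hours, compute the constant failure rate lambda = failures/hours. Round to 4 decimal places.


failures = 5
total_hours = 4438
lambda = 5 / 4438
lambda = 0.0011

0.0011


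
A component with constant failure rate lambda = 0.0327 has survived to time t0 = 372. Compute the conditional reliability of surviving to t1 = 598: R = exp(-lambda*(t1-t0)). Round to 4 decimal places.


lambda = 0.0327
t0 = 372, t1 = 598
t1 - t0 = 226
lambda * (t1-t0) = 0.0327 * 226 = 7.3902
R = exp(-7.3902)
R = 0.0006

0.0006


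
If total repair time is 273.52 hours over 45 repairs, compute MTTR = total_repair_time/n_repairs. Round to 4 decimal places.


total_repair_time = 273.52
n_repairs = 45
MTTR = 273.52 / 45
MTTR = 6.0782

6.0782


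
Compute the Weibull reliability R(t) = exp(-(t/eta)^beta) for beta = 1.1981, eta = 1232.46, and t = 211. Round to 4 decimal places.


beta = 1.1981, eta = 1232.46, t = 211
t/eta = 211 / 1232.46 = 0.1712
(t/eta)^beta = 0.1712^1.1981 = 0.1207
R(t) = exp(-0.1207)
R(t) = 0.8863

0.8863


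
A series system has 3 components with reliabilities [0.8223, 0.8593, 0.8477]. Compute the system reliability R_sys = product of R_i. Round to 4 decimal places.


Components: [0.8223, 0.8593, 0.8477]
After component 1 (R=0.8223): product = 0.8223
After component 2 (R=0.8593): product = 0.7066
After component 3 (R=0.8477): product = 0.599
R_sys = 0.599

0.599


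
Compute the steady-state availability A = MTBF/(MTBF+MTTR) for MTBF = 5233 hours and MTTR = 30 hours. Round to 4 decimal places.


MTBF = 5233
MTTR = 30
MTBF + MTTR = 5263
A = 5233 / 5263
A = 0.9943

0.9943


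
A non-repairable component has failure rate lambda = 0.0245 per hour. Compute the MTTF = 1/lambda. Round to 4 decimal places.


lambda = 0.0245
MTTF = 1 / 0.0245
MTTF = 40.8163

40.8163


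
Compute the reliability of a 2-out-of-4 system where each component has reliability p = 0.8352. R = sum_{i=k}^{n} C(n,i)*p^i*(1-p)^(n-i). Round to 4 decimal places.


k = 2, n = 4, p = 0.8352
i=2: C(4,2)=6 * 0.8352^2 * 0.1648^2 = 0.1137
i=3: C(4,3)=4 * 0.8352^3 * 0.1648^1 = 0.3841
i=4: C(4,4)=1 * 0.8352^4 * 0.1648^0 = 0.4866
R = sum of terms = 0.9843

0.9843


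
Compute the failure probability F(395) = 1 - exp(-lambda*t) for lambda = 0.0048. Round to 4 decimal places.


lambda = 0.0048, t = 395
lambda * t = 1.896
exp(-1.896) = 0.1502
F(t) = 1 - 0.1502
F(t) = 0.8498

0.8498


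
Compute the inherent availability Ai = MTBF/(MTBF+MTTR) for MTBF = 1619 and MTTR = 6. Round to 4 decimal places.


MTBF = 1619
MTTR = 6
MTBF + MTTR = 1625
Ai = 1619 / 1625
Ai = 0.9963

0.9963


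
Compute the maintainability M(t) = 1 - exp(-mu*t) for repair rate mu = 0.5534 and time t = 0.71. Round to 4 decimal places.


mu = 0.5534, t = 0.71
mu * t = 0.5534 * 0.71 = 0.3929
exp(-0.3929) = 0.6751
M(t) = 1 - 0.6751
M(t) = 0.3249

0.3249


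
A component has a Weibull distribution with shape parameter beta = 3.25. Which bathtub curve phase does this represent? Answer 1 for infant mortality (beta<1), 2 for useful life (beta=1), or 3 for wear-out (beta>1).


beta = 3.25
Compare beta to 1:
beta < 1 => infant mortality (phase 1)
beta = 1 => useful life (phase 2)
beta > 1 => wear-out (phase 3)
Since beta = 3.25, this is wear-out (increasing failure rate)
Phase = 3

3


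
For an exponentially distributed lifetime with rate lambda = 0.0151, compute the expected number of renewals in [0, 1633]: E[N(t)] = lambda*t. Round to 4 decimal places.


lambda = 0.0151
t = 1633
E[N(t)] = lambda * t
E[N(t)] = 0.0151 * 1633
E[N(t)] = 24.6583

24.6583


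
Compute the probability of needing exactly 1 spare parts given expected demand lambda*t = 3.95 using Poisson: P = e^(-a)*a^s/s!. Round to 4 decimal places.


a = 3.95, s = 1
e^(-a) = e^(-3.95) = 0.0193
a^s = 3.95^1 = 3.95
s! = 1
P = 0.0193 * 3.95 / 1
P = 0.0761

0.0761


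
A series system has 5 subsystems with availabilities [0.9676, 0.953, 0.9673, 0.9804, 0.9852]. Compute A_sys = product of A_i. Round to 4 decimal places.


Subsystems: [0.9676, 0.953, 0.9673, 0.9804, 0.9852]
After subsystem 1 (A=0.9676): product = 0.9676
After subsystem 2 (A=0.953): product = 0.9221
After subsystem 3 (A=0.9673): product = 0.892
After subsystem 4 (A=0.9804): product = 0.8745
After subsystem 5 (A=0.9852): product = 0.8615
A_sys = 0.8615

0.8615


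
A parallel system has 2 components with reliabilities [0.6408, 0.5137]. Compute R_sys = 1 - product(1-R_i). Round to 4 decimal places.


Components: [0.6408, 0.5137]
(1 - 0.6408) = 0.3592, running product = 0.3592
(1 - 0.5137) = 0.4863, running product = 0.1747
Product of (1-R_i) = 0.1747
R_sys = 1 - 0.1747 = 0.8253

0.8253


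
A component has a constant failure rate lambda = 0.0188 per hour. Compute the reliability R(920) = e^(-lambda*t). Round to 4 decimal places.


lambda = 0.0188
t = 920
lambda * t = 17.296
R(t) = e^(-17.296)
R(t) = 0.0

0.0


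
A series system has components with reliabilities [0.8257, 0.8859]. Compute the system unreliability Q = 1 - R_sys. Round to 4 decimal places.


Components: [0.8257, 0.8859]
After component 1: product = 0.8257
After component 2: product = 0.7315
R_sys = 0.7315
Q = 1 - 0.7315 = 0.2685

0.2685


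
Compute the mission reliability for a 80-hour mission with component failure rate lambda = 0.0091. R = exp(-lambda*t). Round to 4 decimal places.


lambda = 0.0091
mission_time = 80
lambda * t = 0.0091 * 80 = 0.728
R = exp(-0.728)
R = 0.4829

0.4829


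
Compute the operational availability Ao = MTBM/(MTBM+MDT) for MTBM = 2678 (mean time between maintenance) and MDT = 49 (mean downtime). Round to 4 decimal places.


MTBM = 2678
MDT = 49
MTBM + MDT = 2727
Ao = 2678 / 2727
Ao = 0.982

0.982


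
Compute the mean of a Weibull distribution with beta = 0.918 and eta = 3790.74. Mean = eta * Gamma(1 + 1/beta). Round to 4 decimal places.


beta = 0.918, eta = 3790.74
1/beta = 1.0893
1 + 1/beta = 2.0893
Gamma(2.0893) = 1.0411
Mean = 3790.74 * 1.0411
Mean = 3946.5923

3946.5923


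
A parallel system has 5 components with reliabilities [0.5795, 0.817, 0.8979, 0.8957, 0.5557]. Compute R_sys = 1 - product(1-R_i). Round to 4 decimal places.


Components: [0.5795, 0.817, 0.8979, 0.8957, 0.5557]
(1 - 0.5795) = 0.4205, running product = 0.4205
(1 - 0.817) = 0.183, running product = 0.077
(1 - 0.8979) = 0.1021, running product = 0.0079
(1 - 0.8957) = 0.1043, running product = 0.0008
(1 - 0.5557) = 0.4443, running product = 0.0004
Product of (1-R_i) = 0.0004
R_sys = 1 - 0.0004 = 0.9996

0.9996


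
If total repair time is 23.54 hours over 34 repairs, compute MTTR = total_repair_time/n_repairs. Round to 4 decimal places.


total_repair_time = 23.54
n_repairs = 34
MTTR = 23.54 / 34
MTTR = 0.6924

0.6924


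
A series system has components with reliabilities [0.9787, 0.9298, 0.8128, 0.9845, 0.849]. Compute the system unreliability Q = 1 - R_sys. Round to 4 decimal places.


Components: [0.9787, 0.9298, 0.8128, 0.9845, 0.849]
After component 1: product = 0.9787
After component 2: product = 0.91
After component 3: product = 0.7396
After component 4: product = 0.7282
After component 5: product = 0.6182
R_sys = 0.6182
Q = 1 - 0.6182 = 0.3818

0.3818


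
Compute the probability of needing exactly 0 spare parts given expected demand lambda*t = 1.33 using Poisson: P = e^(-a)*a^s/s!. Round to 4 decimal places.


a = 1.33, s = 0
e^(-a) = e^(-1.33) = 0.2645
a^s = 1.33^0 = 1.0
s! = 1
P = 0.2645 * 1.0 / 1
P = 0.2645

0.2645


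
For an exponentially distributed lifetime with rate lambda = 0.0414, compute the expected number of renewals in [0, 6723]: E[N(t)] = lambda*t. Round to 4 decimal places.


lambda = 0.0414
t = 6723
E[N(t)] = lambda * t
E[N(t)] = 0.0414 * 6723
E[N(t)] = 278.3322

278.3322


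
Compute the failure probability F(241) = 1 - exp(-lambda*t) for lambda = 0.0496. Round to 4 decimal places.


lambda = 0.0496, t = 241
lambda * t = 11.9536
exp(-11.9536) = 0.0
F(t) = 1 - 0.0
F(t) = 1.0

1.0


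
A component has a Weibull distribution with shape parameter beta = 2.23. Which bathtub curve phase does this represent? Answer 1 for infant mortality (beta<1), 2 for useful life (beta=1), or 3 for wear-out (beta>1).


beta = 2.23
Compare beta to 1:
beta < 1 => infant mortality (phase 1)
beta = 1 => useful life (phase 2)
beta > 1 => wear-out (phase 3)
Since beta = 2.23, this is wear-out (increasing failure rate)
Phase = 3

3


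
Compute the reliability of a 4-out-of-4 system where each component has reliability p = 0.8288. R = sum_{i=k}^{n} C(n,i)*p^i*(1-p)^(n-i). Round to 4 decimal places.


k = 4, n = 4, p = 0.8288
i=4: C(4,4)=1 * 0.8288^4 * 0.1712^0 = 0.4718
R = sum of terms = 0.4718

0.4718


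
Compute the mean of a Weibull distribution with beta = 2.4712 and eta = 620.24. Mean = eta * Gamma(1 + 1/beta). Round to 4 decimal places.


beta = 2.4712, eta = 620.24
1/beta = 0.4047
1 + 1/beta = 1.4047
Gamma(1.4047) = 0.887
Mean = 620.24 * 0.887
Mean = 550.1652

550.1652


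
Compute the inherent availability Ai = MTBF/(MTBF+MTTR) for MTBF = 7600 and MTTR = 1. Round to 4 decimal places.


MTBF = 7600
MTTR = 1
MTBF + MTTR = 7601
Ai = 7600 / 7601
Ai = 0.9999

0.9999


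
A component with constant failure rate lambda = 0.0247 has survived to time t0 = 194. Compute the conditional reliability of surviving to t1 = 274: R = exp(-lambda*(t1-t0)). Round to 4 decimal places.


lambda = 0.0247
t0 = 194, t1 = 274
t1 - t0 = 80
lambda * (t1-t0) = 0.0247 * 80 = 1.976
R = exp(-1.976)
R = 0.1386

0.1386


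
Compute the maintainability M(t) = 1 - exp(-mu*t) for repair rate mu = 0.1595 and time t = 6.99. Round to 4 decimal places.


mu = 0.1595, t = 6.99
mu * t = 0.1595 * 6.99 = 1.1149
exp(-1.1149) = 0.3279
M(t) = 1 - 0.3279
M(t) = 0.6721

0.6721


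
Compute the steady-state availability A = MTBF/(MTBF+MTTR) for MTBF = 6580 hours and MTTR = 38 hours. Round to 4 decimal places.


MTBF = 6580
MTTR = 38
MTBF + MTTR = 6618
A = 6580 / 6618
A = 0.9943

0.9943


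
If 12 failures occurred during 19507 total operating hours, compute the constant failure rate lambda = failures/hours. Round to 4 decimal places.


failures = 12
total_hours = 19507
lambda = 12 / 19507
lambda = 0.0006

0.0006


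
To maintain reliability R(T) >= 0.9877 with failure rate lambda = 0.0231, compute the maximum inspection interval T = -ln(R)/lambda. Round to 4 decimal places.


R_target = 0.9877
lambda = 0.0231
-ln(0.9877) = 0.0124
T = 0.0124 / 0.0231
T = 0.5358

0.5358


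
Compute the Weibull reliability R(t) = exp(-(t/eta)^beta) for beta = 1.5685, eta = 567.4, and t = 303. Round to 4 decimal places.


beta = 1.5685, eta = 567.4, t = 303
t/eta = 303 / 567.4 = 0.534
(t/eta)^beta = 0.534^1.5685 = 0.3738
R(t) = exp(-0.3738)
R(t) = 0.6881

0.6881


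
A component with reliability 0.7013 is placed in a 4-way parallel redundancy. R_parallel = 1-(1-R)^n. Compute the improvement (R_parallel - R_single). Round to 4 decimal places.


R_single = 0.7013, n = 4
1 - R_single = 0.2987
(1 - R_single)^n = 0.2987^4 = 0.008
R_parallel = 1 - 0.008 = 0.992
Improvement = 0.992 - 0.7013
Improvement = 0.2907

0.2907


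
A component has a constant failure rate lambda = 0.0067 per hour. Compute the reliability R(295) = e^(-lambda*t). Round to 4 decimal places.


lambda = 0.0067
t = 295
lambda * t = 1.9765
R(t) = e^(-1.9765)
R(t) = 0.1386

0.1386


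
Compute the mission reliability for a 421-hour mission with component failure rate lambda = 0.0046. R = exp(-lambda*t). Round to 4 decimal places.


lambda = 0.0046
mission_time = 421
lambda * t = 0.0046 * 421 = 1.9366
R = exp(-1.9366)
R = 0.1442

0.1442


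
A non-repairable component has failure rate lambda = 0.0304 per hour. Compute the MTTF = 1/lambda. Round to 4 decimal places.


lambda = 0.0304
MTTF = 1 / 0.0304
MTTF = 32.8947

32.8947


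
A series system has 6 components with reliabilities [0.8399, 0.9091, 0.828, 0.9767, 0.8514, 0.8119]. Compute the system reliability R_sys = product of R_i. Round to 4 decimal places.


Components: [0.8399, 0.9091, 0.828, 0.9767, 0.8514, 0.8119]
After component 1 (R=0.8399): product = 0.8399
After component 2 (R=0.9091): product = 0.7636
After component 3 (R=0.828): product = 0.6322
After component 4 (R=0.9767): product = 0.6175
After component 5 (R=0.8514): product = 0.5257
After component 6 (R=0.8119): product = 0.4268
R_sys = 0.4268

0.4268


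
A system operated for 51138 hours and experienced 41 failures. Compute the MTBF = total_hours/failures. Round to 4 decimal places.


total_hours = 51138
failures = 41
MTBF = 51138 / 41
MTBF = 1247.2683

1247.2683


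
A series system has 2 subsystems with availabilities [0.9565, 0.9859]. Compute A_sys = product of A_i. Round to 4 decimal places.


Subsystems: [0.9565, 0.9859]
After subsystem 1 (A=0.9565): product = 0.9565
After subsystem 2 (A=0.9859): product = 0.943
A_sys = 0.943

0.943


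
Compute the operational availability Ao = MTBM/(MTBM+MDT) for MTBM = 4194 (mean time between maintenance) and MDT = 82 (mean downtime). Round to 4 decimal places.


MTBM = 4194
MDT = 82
MTBM + MDT = 4276
Ao = 4194 / 4276
Ao = 0.9808

0.9808


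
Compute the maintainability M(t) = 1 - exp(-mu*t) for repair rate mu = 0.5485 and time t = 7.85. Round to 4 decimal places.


mu = 0.5485, t = 7.85
mu * t = 0.5485 * 7.85 = 4.3057
exp(-4.3057) = 0.0135
M(t) = 1 - 0.0135
M(t) = 0.9865

0.9865


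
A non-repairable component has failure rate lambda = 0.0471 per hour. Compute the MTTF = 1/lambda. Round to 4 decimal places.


lambda = 0.0471
MTTF = 1 / 0.0471
MTTF = 21.2314

21.2314


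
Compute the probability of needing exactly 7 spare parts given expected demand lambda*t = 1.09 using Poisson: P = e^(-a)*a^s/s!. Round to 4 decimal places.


a = 1.09, s = 7
e^(-a) = e^(-1.09) = 0.3362
a^s = 1.09^7 = 1.828
s! = 5040
P = 0.3362 * 1.828 / 5040
P = 0.0001

0.0001


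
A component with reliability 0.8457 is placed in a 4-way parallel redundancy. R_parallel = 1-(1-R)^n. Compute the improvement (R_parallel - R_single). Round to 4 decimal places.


R_single = 0.8457, n = 4
1 - R_single = 0.1543
(1 - R_single)^n = 0.1543^4 = 0.0006
R_parallel = 1 - 0.0006 = 0.9994
Improvement = 0.9994 - 0.8457
Improvement = 0.1537

0.1537


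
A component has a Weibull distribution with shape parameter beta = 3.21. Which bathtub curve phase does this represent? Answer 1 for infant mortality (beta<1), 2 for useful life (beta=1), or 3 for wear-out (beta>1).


beta = 3.21
Compare beta to 1:
beta < 1 => infant mortality (phase 1)
beta = 1 => useful life (phase 2)
beta > 1 => wear-out (phase 3)
Since beta = 3.21, this is wear-out (increasing failure rate)
Phase = 3

3


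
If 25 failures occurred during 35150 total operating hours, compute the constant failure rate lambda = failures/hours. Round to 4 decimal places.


failures = 25
total_hours = 35150
lambda = 25 / 35150
lambda = 0.0007

0.0007


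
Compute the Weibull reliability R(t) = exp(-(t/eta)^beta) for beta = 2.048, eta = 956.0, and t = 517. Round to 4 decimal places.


beta = 2.048, eta = 956.0, t = 517
t/eta = 517 / 956.0 = 0.5408
(t/eta)^beta = 0.5408^2.048 = 0.284
R(t) = exp(-0.284)
R(t) = 0.7528

0.7528


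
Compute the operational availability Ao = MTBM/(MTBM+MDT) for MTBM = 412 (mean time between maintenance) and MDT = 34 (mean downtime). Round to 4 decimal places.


MTBM = 412
MDT = 34
MTBM + MDT = 446
Ao = 412 / 446
Ao = 0.9238

0.9238


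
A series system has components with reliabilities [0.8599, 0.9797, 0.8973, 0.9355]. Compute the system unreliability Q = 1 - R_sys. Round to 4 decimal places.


Components: [0.8599, 0.9797, 0.8973, 0.9355]
After component 1: product = 0.8599
After component 2: product = 0.8424
After component 3: product = 0.7559
After component 4: product = 0.7072
R_sys = 0.7072
Q = 1 - 0.7072 = 0.2928

0.2928


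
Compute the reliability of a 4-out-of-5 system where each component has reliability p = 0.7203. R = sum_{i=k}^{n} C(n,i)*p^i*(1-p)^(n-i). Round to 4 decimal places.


k = 4, n = 5, p = 0.7203
i=4: C(5,4)=5 * 0.7203^4 * 0.2797^1 = 0.3765
i=5: C(5,5)=1 * 0.7203^5 * 0.2797^0 = 0.1939
R = sum of terms = 0.5704

0.5704


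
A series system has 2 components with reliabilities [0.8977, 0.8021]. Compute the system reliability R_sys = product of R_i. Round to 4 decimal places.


Components: [0.8977, 0.8021]
After component 1 (R=0.8977): product = 0.8977
After component 2 (R=0.8021): product = 0.72
R_sys = 0.72

0.72


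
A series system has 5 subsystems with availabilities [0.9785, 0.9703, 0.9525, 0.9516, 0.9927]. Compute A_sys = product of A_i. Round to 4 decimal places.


Subsystems: [0.9785, 0.9703, 0.9525, 0.9516, 0.9927]
After subsystem 1 (A=0.9785): product = 0.9785
After subsystem 2 (A=0.9703): product = 0.9494
After subsystem 3 (A=0.9525): product = 0.9043
After subsystem 4 (A=0.9516): product = 0.8606
After subsystem 5 (A=0.9927): product = 0.8543
A_sys = 0.8543

0.8543


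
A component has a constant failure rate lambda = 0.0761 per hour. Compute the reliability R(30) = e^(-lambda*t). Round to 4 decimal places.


lambda = 0.0761
t = 30
lambda * t = 2.283
R(t) = e^(-2.283)
R(t) = 0.102

0.102


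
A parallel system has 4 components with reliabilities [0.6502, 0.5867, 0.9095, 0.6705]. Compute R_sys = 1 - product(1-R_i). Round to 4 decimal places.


Components: [0.6502, 0.5867, 0.9095, 0.6705]
(1 - 0.6502) = 0.3498, running product = 0.3498
(1 - 0.5867) = 0.4133, running product = 0.1446
(1 - 0.9095) = 0.0905, running product = 0.0131
(1 - 0.6705) = 0.3295, running product = 0.0043
Product of (1-R_i) = 0.0043
R_sys = 1 - 0.0043 = 0.9957

0.9957


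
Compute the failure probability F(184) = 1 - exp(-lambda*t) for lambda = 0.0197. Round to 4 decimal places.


lambda = 0.0197, t = 184
lambda * t = 3.6248
exp(-3.6248) = 0.0267
F(t) = 1 - 0.0267
F(t) = 0.9733

0.9733


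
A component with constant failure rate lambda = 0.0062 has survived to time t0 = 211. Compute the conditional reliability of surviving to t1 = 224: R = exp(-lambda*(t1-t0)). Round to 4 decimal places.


lambda = 0.0062
t0 = 211, t1 = 224
t1 - t0 = 13
lambda * (t1-t0) = 0.0062 * 13 = 0.0806
R = exp(-0.0806)
R = 0.9226

0.9226


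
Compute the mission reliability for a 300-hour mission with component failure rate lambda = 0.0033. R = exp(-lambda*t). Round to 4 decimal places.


lambda = 0.0033
mission_time = 300
lambda * t = 0.0033 * 300 = 0.99
R = exp(-0.99)
R = 0.3716

0.3716


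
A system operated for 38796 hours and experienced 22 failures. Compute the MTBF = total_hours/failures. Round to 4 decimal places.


total_hours = 38796
failures = 22
MTBF = 38796 / 22
MTBF = 1763.4545

1763.4545


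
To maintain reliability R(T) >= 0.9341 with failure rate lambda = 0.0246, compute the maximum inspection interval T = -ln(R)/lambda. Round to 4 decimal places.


R_target = 0.9341
lambda = 0.0246
-ln(0.9341) = 0.0682
T = 0.0682 / 0.0246
T = 2.7712

2.7712


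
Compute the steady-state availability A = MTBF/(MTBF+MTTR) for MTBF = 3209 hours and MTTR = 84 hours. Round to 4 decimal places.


MTBF = 3209
MTTR = 84
MTBF + MTTR = 3293
A = 3209 / 3293
A = 0.9745

0.9745


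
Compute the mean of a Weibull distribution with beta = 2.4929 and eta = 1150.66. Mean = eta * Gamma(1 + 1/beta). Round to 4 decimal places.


beta = 2.4929, eta = 1150.66
1/beta = 0.4011
1 + 1/beta = 1.4011
Gamma(1.4011) = 0.8872
Mean = 1150.66 * 0.8872
Mean = 1020.8683

1020.8683


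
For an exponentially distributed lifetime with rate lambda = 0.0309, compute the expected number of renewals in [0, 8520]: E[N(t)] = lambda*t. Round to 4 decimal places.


lambda = 0.0309
t = 8520
E[N(t)] = lambda * t
E[N(t)] = 0.0309 * 8520
E[N(t)] = 263.268

263.268


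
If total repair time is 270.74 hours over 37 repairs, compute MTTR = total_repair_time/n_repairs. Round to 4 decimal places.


total_repair_time = 270.74
n_repairs = 37
MTTR = 270.74 / 37
MTTR = 7.3173

7.3173


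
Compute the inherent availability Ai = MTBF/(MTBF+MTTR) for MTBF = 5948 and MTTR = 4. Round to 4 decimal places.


MTBF = 5948
MTTR = 4
MTBF + MTTR = 5952
Ai = 5948 / 5952
Ai = 0.9993

0.9993


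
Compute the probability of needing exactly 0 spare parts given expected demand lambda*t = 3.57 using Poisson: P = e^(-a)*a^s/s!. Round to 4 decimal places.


a = 3.57, s = 0
e^(-a) = e^(-3.57) = 0.0282
a^s = 3.57^0 = 1.0
s! = 1
P = 0.0282 * 1.0 / 1
P = 0.0282

0.0282


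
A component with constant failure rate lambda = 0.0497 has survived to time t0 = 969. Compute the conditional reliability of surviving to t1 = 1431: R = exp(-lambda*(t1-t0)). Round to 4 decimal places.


lambda = 0.0497
t0 = 969, t1 = 1431
t1 - t0 = 462
lambda * (t1-t0) = 0.0497 * 462 = 22.9614
R = exp(-22.9614)
R = 0.0

0.0


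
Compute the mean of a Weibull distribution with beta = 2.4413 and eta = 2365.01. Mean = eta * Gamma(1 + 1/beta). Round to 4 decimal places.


beta = 2.4413, eta = 2365.01
1/beta = 0.4096
1 + 1/beta = 1.4096
Gamma(1.4096) = 0.8868
Mean = 2365.01 * 0.8868
Mean = 2097.2485

2097.2485


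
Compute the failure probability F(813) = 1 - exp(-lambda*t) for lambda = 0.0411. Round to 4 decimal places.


lambda = 0.0411, t = 813
lambda * t = 33.4143
exp(-33.4143) = 0.0
F(t) = 1 - 0.0
F(t) = 1.0

1.0


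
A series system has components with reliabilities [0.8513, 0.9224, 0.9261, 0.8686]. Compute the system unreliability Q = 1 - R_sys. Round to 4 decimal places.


Components: [0.8513, 0.9224, 0.9261, 0.8686]
After component 1: product = 0.8513
After component 2: product = 0.7852
After component 3: product = 0.7272
After component 4: product = 0.6317
R_sys = 0.6317
Q = 1 - 0.6317 = 0.3683

0.3683


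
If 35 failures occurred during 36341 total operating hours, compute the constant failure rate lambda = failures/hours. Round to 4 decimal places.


failures = 35
total_hours = 36341
lambda = 35 / 36341
lambda = 0.001

0.001


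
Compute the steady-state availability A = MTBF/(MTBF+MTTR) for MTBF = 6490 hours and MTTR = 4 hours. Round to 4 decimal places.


MTBF = 6490
MTTR = 4
MTBF + MTTR = 6494
A = 6490 / 6494
A = 0.9994

0.9994


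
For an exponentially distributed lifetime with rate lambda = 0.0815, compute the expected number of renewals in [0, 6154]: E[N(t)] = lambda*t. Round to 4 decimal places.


lambda = 0.0815
t = 6154
E[N(t)] = lambda * t
E[N(t)] = 0.0815 * 6154
E[N(t)] = 501.551

501.551


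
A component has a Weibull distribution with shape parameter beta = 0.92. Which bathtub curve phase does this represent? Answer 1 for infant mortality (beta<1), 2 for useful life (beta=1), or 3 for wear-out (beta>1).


beta = 0.92
Compare beta to 1:
beta < 1 => infant mortality (phase 1)
beta = 1 => useful life (phase 2)
beta > 1 => wear-out (phase 3)
Since beta = 0.92, this is infant mortality (decreasing failure rate)
Phase = 1

1


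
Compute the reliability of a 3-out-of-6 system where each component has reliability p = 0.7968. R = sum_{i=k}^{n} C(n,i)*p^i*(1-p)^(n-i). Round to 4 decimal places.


k = 3, n = 6, p = 0.7968
i=3: C(6,3)=20 * 0.7968^3 * 0.2032^3 = 0.0849
i=4: C(6,4)=15 * 0.7968^4 * 0.2032^2 = 0.2497
i=5: C(6,5)=6 * 0.7968^5 * 0.2032^1 = 0.3916
i=6: C(6,6)=1 * 0.7968^6 * 0.2032^0 = 0.2559
R = sum of terms = 0.982

0.982


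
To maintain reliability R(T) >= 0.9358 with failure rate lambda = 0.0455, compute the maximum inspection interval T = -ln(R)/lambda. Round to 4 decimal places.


R_target = 0.9358
lambda = 0.0455
-ln(0.9358) = 0.0664
T = 0.0664 / 0.0455
T = 1.4583

1.4583


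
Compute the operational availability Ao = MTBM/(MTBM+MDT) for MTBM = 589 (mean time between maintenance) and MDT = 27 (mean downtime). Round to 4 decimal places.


MTBM = 589
MDT = 27
MTBM + MDT = 616
Ao = 589 / 616
Ao = 0.9562

0.9562


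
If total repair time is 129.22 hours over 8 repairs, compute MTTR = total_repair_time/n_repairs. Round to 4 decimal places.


total_repair_time = 129.22
n_repairs = 8
MTTR = 129.22 / 8
MTTR = 16.1525

16.1525


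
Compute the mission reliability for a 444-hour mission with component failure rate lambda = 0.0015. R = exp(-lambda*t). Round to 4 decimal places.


lambda = 0.0015
mission_time = 444
lambda * t = 0.0015 * 444 = 0.666
R = exp(-0.666)
R = 0.5138

0.5138


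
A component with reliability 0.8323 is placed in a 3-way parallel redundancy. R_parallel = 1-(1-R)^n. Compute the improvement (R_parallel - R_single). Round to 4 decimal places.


R_single = 0.8323, n = 3
1 - R_single = 0.1677
(1 - R_single)^n = 0.1677^3 = 0.0047
R_parallel = 1 - 0.0047 = 0.9953
Improvement = 0.9953 - 0.8323
Improvement = 0.163

0.163


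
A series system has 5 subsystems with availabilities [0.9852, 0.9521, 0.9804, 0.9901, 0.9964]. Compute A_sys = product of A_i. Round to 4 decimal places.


Subsystems: [0.9852, 0.9521, 0.9804, 0.9901, 0.9964]
After subsystem 1 (A=0.9852): product = 0.9852
After subsystem 2 (A=0.9521): product = 0.938
After subsystem 3 (A=0.9804): product = 0.9196
After subsystem 4 (A=0.9901): product = 0.9105
After subsystem 5 (A=0.9964): product = 0.9072
A_sys = 0.9072

0.9072


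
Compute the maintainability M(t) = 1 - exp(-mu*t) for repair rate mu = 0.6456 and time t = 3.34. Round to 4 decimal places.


mu = 0.6456, t = 3.34
mu * t = 0.6456 * 3.34 = 2.1563
exp(-2.1563) = 0.1158
M(t) = 1 - 0.1158
M(t) = 0.8842

0.8842


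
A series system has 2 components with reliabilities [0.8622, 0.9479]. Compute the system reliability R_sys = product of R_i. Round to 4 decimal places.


Components: [0.8622, 0.9479]
After component 1 (R=0.8622): product = 0.8622
After component 2 (R=0.9479): product = 0.8173
R_sys = 0.8173

0.8173


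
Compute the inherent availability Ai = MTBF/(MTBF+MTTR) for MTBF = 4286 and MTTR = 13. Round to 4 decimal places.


MTBF = 4286
MTTR = 13
MTBF + MTTR = 4299
Ai = 4286 / 4299
Ai = 0.997

0.997


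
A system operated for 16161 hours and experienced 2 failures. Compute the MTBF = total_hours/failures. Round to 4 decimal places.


total_hours = 16161
failures = 2
MTBF = 16161 / 2
MTBF = 8080.5

8080.5


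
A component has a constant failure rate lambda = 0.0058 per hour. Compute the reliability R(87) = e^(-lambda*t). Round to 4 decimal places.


lambda = 0.0058
t = 87
lambda * t = 0.5046
R(t) = e^(-0.5046)
R(t) = 0.6037

0.6037


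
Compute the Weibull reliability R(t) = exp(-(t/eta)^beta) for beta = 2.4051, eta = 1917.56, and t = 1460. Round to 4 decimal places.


beta = 2.4051, eta = 1917.56, t = 1460
t/eta = 1460 / 1917.56 = 0.7614
(t/eta)^beta = 0.7614^2.4051 = 0.5191
R(t) = exp(-0.5191)
R(t) = 0.5951

0.5951


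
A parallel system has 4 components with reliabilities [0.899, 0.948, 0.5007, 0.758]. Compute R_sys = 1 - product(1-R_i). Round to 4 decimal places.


Components: [0.899, 0.948, 0.5007, 0.758]
(1 - 0.899) = 0.101, running product = 0.101
(1 - 0.948) = 0.052, running product = 0.0053
(1 - 0.5007) = 0.4993, running product = 0.0026
(1 - 0.758) = 0.242, running product = 0.0006
Product of (1-R_i) = 0.0006
R_sys = 1 - 0.0006 = 0.9994

0.9994


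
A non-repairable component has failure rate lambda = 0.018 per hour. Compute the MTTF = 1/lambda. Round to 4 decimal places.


lambda = 0.018
MTTF = 1 / 0.018
MTTF = 55.5556

55.5556


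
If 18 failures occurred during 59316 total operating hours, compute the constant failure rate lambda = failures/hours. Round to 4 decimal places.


failures = 18
total_hours = 59316
lambda = 18 / 59316
lambda = 0.0003

0.0003


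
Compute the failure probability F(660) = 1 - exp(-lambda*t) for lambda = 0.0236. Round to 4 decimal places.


lambda = 0.0236, t = 660
lambda * t = 15.576
exp(-15.576) = 0.0
F(t) = 1 - 0.0
F(t) = 1.0

1.0


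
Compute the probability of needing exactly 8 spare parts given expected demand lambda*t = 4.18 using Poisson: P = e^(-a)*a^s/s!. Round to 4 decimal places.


a = 4.18, s = 8
e^(-a) = e^(-4.18) = 0.0153
a^s = 4.18^8 = 93198.7858
s! = 40320
P = 0.0153 * 93198.7858 / 40320
P = 0.0354

0.0354


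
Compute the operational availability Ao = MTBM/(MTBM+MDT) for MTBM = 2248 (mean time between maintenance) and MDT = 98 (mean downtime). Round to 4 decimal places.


MTBM = 2248
MDT = 98
MTBM + MDT = 2346
Ao = 2248 / 2346
Ao = 0.9582

0.9582


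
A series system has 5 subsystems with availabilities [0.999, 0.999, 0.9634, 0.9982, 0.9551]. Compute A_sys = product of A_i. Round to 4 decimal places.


Subsystems: [0.999, 0.999, 0.9634, 0.9982, 0.9551]
After subsystem 1 (A=0.999): product = 0.999
After subsystem 2 (A=0.999): product = 0.998
After subsystem 3 (A=0.9634): product = 0.9615
After subsystem 4 (A=0.9982): product = 0.9597
After subsystem 5 (A=0.9551): product = 0.9167
A_sys = 0.9167

0.9167


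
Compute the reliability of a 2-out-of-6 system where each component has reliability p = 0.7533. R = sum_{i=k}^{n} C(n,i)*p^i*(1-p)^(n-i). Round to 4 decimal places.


k = 2, n = 6, p = 0.7533
i=2: C(6,2)=15 * 0.7533^2 * 0.2467^4 = 0.0315
i=3: C(6,3)=20 * 0.7533^3 * 0.2467^3 = 0.1284
i=4: C(6,4)=15 * 0.7533^4 * 0.2467^2 = 0.294
i=5: C(6,5)=6 * 0.7533^5 * 0.2467^1 = 0.3591
i=6: C(6,6)=1 * 0.7533^6 * 0.2467^0 = 0.1827
R = sum of terms = 0.9956

0.9956


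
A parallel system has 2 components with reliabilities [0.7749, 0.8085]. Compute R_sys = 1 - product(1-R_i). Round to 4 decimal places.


Components: [0.7749, 0.8085]
(1 - 0.7749) = 0.2251, running product = 0.2251
(1 - 0.8085) = 0.1915, running product = 0.0431
Product of (1-R_i) = 0.0431
R_sys = 1 - 0.0431 = 0.9569

0.9569


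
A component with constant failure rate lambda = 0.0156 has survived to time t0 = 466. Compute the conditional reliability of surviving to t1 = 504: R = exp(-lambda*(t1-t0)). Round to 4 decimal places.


lambda = 0.0156
t0 = 466, t1 = 504
t1 - t0 = 38
lambda * (t1-t0) = 0.0156 * 38 = 0.5928
R = exp(-0.5928)
R = 0.5528

0.5528


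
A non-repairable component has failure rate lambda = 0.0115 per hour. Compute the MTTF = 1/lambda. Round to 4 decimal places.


lambda = 0.0115
MTTF = 1 / 0.0115
MTTF = 86.9565

86.9565


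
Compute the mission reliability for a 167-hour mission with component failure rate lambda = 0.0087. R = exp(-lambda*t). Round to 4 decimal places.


lambda = 0.0087
mission_time = 167
lambda * t = 0.0087 * 167 = 1.4529
R = exp(-1.4529)
R = 0.2339

0.2339


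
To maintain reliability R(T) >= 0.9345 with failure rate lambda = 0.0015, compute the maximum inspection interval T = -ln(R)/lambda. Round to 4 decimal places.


R_target = 0.9345
lambda = 0.0015
-ln(0.9345) = 0.0677
T = 0.0677 / 0.0015
T = 45.1624

45.1624


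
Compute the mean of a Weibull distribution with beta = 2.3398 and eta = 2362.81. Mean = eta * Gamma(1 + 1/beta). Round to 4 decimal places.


beta = 2.3398, eta = 2362.81
1/beta = 0.4274
1 + 1/beta = 1.4274
Gamma(1.4274) = 0.8861
Mean = 2362.81 * 0.8861
Mean = 2093.7123

2093.7123


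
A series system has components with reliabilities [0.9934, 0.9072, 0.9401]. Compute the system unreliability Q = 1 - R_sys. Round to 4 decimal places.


Components: [0.9934, 0.9072, 0.9401]
After component 1: product = 0.9934
After component 2: product = 0.9012
After component 3: product = 0.8472
R_sys = 0.8472
Q = 1 - 0.8472 = 0.1528

0.1528


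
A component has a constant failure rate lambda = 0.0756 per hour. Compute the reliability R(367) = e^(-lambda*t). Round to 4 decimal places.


lambda = 0.0756
t = 367
lambda * t = 27.7452
R(t) = e^(-27.7452)
R(t) = 0.0

0.0


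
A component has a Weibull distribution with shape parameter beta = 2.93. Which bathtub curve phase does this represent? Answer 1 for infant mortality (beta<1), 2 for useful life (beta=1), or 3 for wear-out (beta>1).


beta = 2.93
Compare beta to 1:
beta < 1 => infant mortality (phase 1)
beta = 1 => useful life (phase 2)
beta > 1 => wear-out (phase 3)
Since beta = 2.93, this is wear-out (increasing failure rate)
Phase = 3

3
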